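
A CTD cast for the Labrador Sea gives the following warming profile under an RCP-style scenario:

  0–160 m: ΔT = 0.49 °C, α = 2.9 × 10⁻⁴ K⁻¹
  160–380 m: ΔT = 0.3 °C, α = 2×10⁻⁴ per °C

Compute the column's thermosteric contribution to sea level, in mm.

2.9×10⁻⁴ × 160 × 0.49 = 0.022736 m
Layer 2: 0.3 × 2×10⁻⁴ × 220 = 0.01320 m
Δh = 0.022736 + 0.01320 = 0.035936 m

35.9 mm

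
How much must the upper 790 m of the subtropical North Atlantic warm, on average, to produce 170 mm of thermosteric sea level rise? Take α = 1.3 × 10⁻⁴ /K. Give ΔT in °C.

about 1.66 °C

ΔT = Δh/(αH) = 0.17 / (1.3×10⁻⁴ × 790) ≈ 1.655 °C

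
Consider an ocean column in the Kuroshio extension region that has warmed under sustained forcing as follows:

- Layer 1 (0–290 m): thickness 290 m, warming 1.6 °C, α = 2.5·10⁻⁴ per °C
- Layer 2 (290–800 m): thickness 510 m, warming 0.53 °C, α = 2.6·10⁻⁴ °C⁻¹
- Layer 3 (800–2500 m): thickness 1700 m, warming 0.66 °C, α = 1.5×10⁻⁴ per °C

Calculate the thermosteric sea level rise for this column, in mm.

Layer 1: 2.5×10⁻⁴ × 1.6 × 290 = 0.11600 m
510 × 0.53 × 2.6×10⁻⁴ = 0.070278 m
1700 × 1.5×10⁻⁴ × 0.66 = 0.16830 m
Δh = 0.11600 + 0.070278 + 0.16830 = 0.354578 m

about 350 mm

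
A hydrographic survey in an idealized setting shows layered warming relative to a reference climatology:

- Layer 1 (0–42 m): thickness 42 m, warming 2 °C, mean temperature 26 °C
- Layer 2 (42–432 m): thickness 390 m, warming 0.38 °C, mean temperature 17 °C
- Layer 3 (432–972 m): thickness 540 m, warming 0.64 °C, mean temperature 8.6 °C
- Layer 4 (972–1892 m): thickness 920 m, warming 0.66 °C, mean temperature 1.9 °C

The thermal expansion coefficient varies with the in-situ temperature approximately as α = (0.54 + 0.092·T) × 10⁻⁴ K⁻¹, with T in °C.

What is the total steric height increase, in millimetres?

145 mm

Layer 1: α = (0.54 + 0.092×26)×10⁻⁴ = 2.932×10⁻⁴ K⁻¹
Layer 2: α = (0.54 + 0.092×17)×10⁻⁴ = 2.104×10⁻⁴ K⁻¹
Layer 3: α = (0.54 + 0.092×8.6)×10⁻⁴ = 1.3312×10⁻⁴ K⁻¹
Layer 4: α = (0.54 + 0.092×1.9)×10⁻⁴ = 0.7148×10⁻⁴ K⁻¹
0–42 m: 2 × 2.932×10⁻⁴ × 42 = 0.0246288 m
42–432 m: 0.38 × 2.104×10⁻⁴ × 390 = 0.03118128 m
Layer 3: 1.3312×10⁻⁴ × 540 × 0.64 = 0.046006272 m
0.7148×10⁻⁴ × 920 × 0.66 = 0.043402656 m
Δh = 0.0246288 + 0.03118128 + 0.046006272 + 0.043402656 = 0.145219008 m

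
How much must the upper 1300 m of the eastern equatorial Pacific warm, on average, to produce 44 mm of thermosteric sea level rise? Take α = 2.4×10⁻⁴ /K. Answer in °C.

about 0.141 °C

ΔT = Δh/(αH) = 0.044 / (2.4×10⁻⁴ × 1300) ≈ 0.1410 °C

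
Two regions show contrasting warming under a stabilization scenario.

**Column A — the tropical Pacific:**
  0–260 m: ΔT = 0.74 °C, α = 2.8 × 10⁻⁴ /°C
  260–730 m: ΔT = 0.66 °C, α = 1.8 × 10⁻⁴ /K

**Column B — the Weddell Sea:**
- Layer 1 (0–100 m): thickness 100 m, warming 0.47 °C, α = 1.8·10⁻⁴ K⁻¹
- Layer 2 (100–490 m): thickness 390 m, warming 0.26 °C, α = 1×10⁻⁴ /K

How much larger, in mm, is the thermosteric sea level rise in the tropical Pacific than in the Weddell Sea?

Δh_A − Δh_B ≈ 91 mm

A 0–260 m: 260 × 0.74 × 2.8×10⁻⁴ = 0.053872 m
A 1.8×10⁻⁴ × 0.66 × 470 = 0.055836 m
A total: 0.109708 m
B 1.8×10⁻⁴ × 0.47 × 100 = 0.00846 m
B 0.26 × 1×10⁻⁴ × 390 = 0.01014 m
B total: 0.01860 m
Difference: 0.109708 − 0.01860 = 0.091108 m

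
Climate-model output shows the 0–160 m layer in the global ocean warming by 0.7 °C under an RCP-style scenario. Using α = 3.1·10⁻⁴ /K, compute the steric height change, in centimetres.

Δh = αΔT·H = 3.1×10⁻⁴ × 0.7 × 160 = 0.03472 m

3.5 cm of thermosteric rise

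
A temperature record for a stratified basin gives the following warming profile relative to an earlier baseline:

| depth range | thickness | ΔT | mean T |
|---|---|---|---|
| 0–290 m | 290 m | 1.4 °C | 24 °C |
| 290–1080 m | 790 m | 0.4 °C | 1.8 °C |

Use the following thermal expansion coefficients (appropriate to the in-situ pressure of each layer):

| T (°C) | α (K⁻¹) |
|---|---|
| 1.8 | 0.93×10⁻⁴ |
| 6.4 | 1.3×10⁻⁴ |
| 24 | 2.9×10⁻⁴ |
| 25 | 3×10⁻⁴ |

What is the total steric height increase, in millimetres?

Δh ≈ 147 mm

Layer 1 at 24 °C → α = 2.9×10⁻⁴ K⁻¹
Layer 2 at 1.8 °C → α = 0.93×10⁻⁴ K⁻¹
Layer 1: 2.9×10⁻⁴ × 1.4 × 290 = 0.11774 m
290–1080 m: 790 × 0.93×10⁻⁴ × 0.4 = 0.029388 m
Δh = 0.11774 + 0.029388 = 0.147128 m ≈ 147 mm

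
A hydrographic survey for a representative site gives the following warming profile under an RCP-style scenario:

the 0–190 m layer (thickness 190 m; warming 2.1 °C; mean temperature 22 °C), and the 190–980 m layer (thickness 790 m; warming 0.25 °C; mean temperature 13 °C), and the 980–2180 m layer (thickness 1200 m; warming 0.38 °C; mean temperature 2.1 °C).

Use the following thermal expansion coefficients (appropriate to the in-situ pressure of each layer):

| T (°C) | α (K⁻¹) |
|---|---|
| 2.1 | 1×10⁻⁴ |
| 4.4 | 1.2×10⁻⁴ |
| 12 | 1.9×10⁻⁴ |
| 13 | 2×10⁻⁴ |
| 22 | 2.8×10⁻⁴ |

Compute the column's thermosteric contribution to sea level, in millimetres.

Layer 1 at 22 °C → α = 2.8×10⁻⁴ K⁻¹
Layer 2 at 13 °C → α = 2×10⁻⁴ K⁻¹
Layer 3 at 2.1 °C → α = 1×10⁻⁴ K⁻¹
Layer 1: 190 × 2.1 × 2.8×10⁻⁴ = 0.11172 m
790 × 2×10⁻⁴ × 0.25 = 0.03950 m
980–2180 m: 1×10⁻⁴ × 0.38 × 1200 = 0.04560 m
Δh = 0.11172 + 0.03950 + 0.04560 = 0.19682 m ≈ 197 mm

Δh ≈ 197 mm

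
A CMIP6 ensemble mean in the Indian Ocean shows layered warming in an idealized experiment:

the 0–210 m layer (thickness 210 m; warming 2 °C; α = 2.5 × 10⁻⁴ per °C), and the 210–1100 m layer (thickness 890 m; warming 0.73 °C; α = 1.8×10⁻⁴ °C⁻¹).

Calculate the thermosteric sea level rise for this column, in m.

0.22 m of thermosteric rise

2.5×10⁻⁴ × 210 × 2 = 0.10500 m
Layer 2: 1.8×10⁻⁴ × 890 × 0.73 = 0.116946 m
Δh = 0.10500 + 0.116946 = 0.221946 m ≈ 0.22 m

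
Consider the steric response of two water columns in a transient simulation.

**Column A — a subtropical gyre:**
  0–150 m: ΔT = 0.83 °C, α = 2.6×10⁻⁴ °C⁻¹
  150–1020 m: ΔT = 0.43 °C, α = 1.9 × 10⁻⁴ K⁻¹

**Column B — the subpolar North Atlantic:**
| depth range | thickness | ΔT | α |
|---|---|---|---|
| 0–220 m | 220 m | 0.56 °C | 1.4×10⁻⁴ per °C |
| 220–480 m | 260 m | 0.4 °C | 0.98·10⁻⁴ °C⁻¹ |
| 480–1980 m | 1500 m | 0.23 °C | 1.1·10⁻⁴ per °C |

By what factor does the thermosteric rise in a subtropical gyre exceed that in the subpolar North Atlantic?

A Layer 1: 150 × 0.83 × 2.6×10⁻⁴ = 0.03237 m
A Layer 2: 870 × 0.43 × 1.9×10⁻⁴ = 0.071079 m
A total: 0.103449 m
B 0.56 × 1.4×10⁻⁴ × 220 = 0.017248 m
B Layer 2: 260 × 0.98×10⁻⁴ × 0.4 = 0.010192 m
B 1.1×10⁻⁴ × 1500 × 0.23 = 0.03795 m
B total: 0.06539 m
Ratio: 0.103449 / 0.06539 ≈ 1.582

≈ 1.6×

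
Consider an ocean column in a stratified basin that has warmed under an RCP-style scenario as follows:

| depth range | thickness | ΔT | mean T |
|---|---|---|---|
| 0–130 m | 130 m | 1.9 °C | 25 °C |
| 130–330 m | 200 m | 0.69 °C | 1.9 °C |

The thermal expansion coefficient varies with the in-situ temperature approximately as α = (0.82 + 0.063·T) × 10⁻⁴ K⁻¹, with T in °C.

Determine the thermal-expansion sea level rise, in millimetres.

Layer 1: α = (0.82 + 0.063×25)×10⁻⁴ = 2.395×10⁻⁴ K⁻¹
Layer 2: α = (0.82 + 0.063×1.9)×10⁻⁴ = 0.9397×10⁻⁴ K⁻¹
Layer 1: 2.395×10⁻⁴ × 130 × 1.9 = 0.0591565 m
0.69 × 0.9397×10⁻⁴ × 200 = 0.01296786 m
Δh = 0.0591565 + 0.01296786 = 0.07212436 m ≈ 72.1 mm

72.1 mm of thermosteric rise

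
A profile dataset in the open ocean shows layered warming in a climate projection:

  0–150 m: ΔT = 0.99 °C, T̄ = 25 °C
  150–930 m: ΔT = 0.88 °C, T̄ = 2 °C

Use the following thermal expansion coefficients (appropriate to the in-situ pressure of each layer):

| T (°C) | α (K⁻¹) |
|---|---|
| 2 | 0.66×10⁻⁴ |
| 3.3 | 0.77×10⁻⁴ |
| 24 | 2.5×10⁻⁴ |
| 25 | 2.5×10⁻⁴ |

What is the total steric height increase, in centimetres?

Layer 1 at 25 °C → α = 2.5×10⁻⁴ K⁻¹
Layer 2 at 2 °C → α = 0.66×10⁻⁴ K⁻¹
0.99 × 2.5×10⁻⁴ × 150 = 0.037125 m
0.88 × 0.66×10⁻⁴ × 780 = 0.0453024 m
Δh = 0.037125 + 0.0453024 = 0.0824274 m

8.2 cm of thermosteric rise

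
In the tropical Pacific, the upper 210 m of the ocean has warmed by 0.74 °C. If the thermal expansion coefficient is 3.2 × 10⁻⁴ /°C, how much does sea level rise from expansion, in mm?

Δh = αΔT·H = 3.2×10⁻⁴ × 0.74 × 210 = 0.049728 m

49.7 mm of thermosteric rise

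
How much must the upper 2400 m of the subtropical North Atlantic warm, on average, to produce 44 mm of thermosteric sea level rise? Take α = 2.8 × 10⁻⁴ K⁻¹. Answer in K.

about 0.0655 K

ΔT = Δh/(αH) = 0.044 / (2.8×10⁻⁴ × 2400) ≈ 0.06548 K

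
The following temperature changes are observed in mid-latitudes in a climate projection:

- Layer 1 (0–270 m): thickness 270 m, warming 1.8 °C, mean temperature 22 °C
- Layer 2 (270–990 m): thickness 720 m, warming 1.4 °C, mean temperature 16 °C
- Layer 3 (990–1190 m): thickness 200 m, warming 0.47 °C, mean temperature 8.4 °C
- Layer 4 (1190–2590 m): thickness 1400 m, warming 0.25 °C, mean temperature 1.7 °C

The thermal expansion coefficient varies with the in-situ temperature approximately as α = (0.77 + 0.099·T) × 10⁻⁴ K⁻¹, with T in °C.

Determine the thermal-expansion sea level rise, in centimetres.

Layer 1: α = (0.77 + 0.099×22)×10⁻⁴ = 2.948×10⁻⁴ K⁻¹
Layer 2: α = (0.77 + 0.099×16)×10⁻⁴ = 2.354×10⁻⁴ K⁻¹
Layer 3: α = (0.77 + 0.099×8.4)×10⁻⁴ = 1.6016×10⁻⁴ K⁻¹
Layer 4: α = (0.77 + 0.099×1.7)×10⁻⁴ = 0.9383×10⁻⁴ K⁻¹
Layer 1: 270 × 2.948×10⁻⁴ × 1.8 = 0.1432728 m
Layer 2: 1.4 × 2.354×10⁻⁴ × 720 = 0.2372832 m
990–1190 m: 0.47 × 200 × 1.6016×10⁻⁴ = 0.01505504 m
1190–2590 m: 0.25 × 1400 × 0.9383×10⁻⁴ = 0.0328405 m
Δh = 0.1432728 + 0.2372832 + 0.01505504 + 0.0328405 = 0.42845154 m ≈ 42.8 cm

Δh = 42.8 cm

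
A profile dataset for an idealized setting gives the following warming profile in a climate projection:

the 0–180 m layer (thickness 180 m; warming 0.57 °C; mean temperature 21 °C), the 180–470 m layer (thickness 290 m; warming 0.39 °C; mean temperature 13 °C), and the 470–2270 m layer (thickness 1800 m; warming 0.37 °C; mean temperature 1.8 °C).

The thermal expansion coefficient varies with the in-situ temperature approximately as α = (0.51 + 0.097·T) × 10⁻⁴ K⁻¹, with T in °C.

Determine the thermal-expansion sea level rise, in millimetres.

Δh ≈ 91.8 mm

Layer 1: α = (0.51 + 0.097×21)×10⁻⁴ = 2.547×10⁻⁴ K⁻¹
Layer 2: α = (0.51 + 0.097×13)×10⁻⁴ = 1.771×10⁻⁴ K⁻¹
Layer 3: α = (0.51 + 0.097×1.8)×10⁻⁴ = 0.6846×10⁻⁴ K⁻¹
0.57 × 180 × 2.547×10⁻⁴ = 0.02613222 m
290 × 0.39 × 1.771×10⁻⁴ = 0.02003001 m
1800 × 0.37 × 0.6846×10⁻⁴ = 0.04559436 m
Δh = 0.02613222 + 0.02003001 + 0.04559436 = 0.09175659 m ≈ 91.8 mm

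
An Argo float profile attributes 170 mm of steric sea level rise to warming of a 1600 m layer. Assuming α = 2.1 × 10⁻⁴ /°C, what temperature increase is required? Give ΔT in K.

ΔT = Δh/(αH) = 0.17 / (2.1×10⁻⁴ × 1600) ≈ 0.5060 K

0.506 K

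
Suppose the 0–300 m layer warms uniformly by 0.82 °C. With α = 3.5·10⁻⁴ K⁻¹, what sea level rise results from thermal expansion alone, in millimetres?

86.1 mm of thermosteric rise

Δh = αΔT·H = 3.5×10⁻⁴ × 0.82 × 300 = 0.08610 m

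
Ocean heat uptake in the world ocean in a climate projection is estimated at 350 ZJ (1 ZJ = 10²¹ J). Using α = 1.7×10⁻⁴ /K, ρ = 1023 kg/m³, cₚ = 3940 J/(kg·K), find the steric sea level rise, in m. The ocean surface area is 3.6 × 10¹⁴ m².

Per unit area: Q = 350×10²¹ / (3.6×10¹⁴) ≈ 9.722×10⁸ J/m²
Δh = αQ/(ρcₚ) = 1.7×10⁻⁴ × 9.722×10⁸ / (1023 × 3940) ≈ 0.041005 m

Δh = 0.0410 m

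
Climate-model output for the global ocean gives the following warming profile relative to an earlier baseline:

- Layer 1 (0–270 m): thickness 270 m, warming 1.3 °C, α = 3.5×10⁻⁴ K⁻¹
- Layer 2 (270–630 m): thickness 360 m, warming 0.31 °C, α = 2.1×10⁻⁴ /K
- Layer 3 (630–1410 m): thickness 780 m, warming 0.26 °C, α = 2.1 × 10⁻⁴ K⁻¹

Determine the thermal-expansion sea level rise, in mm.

190 mm

0–270 m: 270 × 1.3 × 3.5×10⁻⁴ = 0.12285 m
Layer 2: 360 × 2.1×10⁻⁴ × 0.31 = 0.023436 m
Layer 3: 780 × 2.1×10⁻⁴ × 0.26 = 0.042588 m
Δh = 0.12285 + 0.023436 + 0.042588 = 0.188874 m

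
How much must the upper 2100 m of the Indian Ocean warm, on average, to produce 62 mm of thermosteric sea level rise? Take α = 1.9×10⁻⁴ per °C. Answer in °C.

ΔT = Δh/(αH) = 0.062 / (1.9×10⁻⁴ × 2100) ≈ 0.1554 °C

about 0.16 °C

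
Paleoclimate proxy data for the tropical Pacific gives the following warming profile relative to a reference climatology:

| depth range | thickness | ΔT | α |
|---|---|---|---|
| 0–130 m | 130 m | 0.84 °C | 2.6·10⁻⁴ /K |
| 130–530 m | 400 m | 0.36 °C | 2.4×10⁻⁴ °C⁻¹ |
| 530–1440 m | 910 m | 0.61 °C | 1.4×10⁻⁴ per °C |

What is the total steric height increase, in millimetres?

Δh = 141 mm

Layer 1: 130 × 0.84 × 2.6×10⁻⁴ = 0.028392 m
Layer 2: 2.4×10⁻⁴ × 0.36 × 400 = 0.03456 m
Layer 3: 0.61 × 910 × 1.4×10⁻⁴ = 0.077714 m
Δh = 0.028392 + 0.03456 + 0.077714 = 0.140666 m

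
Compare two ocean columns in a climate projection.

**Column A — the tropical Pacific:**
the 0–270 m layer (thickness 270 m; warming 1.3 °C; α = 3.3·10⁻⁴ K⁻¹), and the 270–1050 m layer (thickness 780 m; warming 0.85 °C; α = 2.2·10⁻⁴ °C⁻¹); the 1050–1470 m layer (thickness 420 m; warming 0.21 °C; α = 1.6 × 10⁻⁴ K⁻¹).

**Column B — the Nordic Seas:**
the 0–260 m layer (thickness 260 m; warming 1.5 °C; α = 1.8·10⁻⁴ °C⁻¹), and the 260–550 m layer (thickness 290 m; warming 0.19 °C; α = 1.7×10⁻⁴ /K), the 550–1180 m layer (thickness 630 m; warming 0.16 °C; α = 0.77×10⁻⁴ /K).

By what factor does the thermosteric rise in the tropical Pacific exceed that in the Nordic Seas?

3.16

A 0–270 m: 3.3×10⁻⁴ × 1.3 × 270 = 0.11583 m
A Layer 2: 0.85 × 2.2×10⁻⁴ × 780 = 0.14586 m
A 1.6×10⁻⁴ × 420 × 0.21 = 0.014112 m
A total: 0.275802 m
B 0–260 m: 1.5 × 260 × 1.8×10⁻⁴ = 0.07020 m
B 290 × 0.19 × 1.7×10⁻⁴ = 0.009367 m
B Layer 3: 0.77×10⁻⁴ × 630 × 0.16 = 0.0077616 m
B total: 0.0873286 m
Ratio: 0.275802 / 0.0873286 ≈ 3.158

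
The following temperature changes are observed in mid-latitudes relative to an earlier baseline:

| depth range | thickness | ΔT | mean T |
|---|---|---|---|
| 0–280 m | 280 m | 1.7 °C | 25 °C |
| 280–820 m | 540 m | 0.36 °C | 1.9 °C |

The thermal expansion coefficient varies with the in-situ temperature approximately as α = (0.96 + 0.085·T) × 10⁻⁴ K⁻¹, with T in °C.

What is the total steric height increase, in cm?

Layer 1: α = (0.96 + 0.085×25)×10⁻⁴ = 3.085×10⁻⁴ K⁻¹
Layer 2: α = (0.96 + 0.085×1.9)×10⁻⁴ = 1.1215×10⁻⁴ K⁻¹
Layer 1: 280 × 1.7 × 3.085×10⁻⁴ = 0.146846 m
280–820 m: 0.36 × 540 × 1.1215×10⁻⁴ = 0.02180196 m
Δh = 0.146846 + 0.02180196 = 0.16864796 m

Δh = 16.9 cm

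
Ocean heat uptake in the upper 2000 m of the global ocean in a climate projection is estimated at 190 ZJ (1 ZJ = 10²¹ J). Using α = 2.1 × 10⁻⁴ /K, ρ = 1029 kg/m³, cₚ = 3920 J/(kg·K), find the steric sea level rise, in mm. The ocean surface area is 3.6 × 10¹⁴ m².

Δh ≈ 27.5 mm

Per unit area: Q = 190×10²¹ / (3.6×10¹⁴) ≈ 5.278×10⁸ J/m²
Δh = αQ/(ρcₚ) = 2.1×10⁻⁴ × 5.278×10⁸ / (1029 × 3920) ≈ 0.027478 m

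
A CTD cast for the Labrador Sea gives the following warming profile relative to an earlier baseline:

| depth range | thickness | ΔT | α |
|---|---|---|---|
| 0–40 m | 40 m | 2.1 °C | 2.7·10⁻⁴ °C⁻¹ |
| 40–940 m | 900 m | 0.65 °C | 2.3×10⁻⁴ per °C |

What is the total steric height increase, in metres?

2.1 × 40 × 2.7×10⁻⁴ = 0.02268 m
40–940 m: 900 × 2.3×10⁻⁴ × 0.65 = 0.13455 m
Δh = 0.02268 + 0.13455 = 0.15723 m

Δh ≈ 0.16 m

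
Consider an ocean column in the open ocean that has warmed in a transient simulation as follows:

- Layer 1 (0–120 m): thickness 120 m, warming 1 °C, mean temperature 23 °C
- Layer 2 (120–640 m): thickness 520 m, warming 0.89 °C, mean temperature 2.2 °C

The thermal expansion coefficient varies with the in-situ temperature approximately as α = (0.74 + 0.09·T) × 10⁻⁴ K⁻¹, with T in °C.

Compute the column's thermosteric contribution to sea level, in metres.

Δh ≈ 0.077 m

Layer 1: α = (0.74 + 0.09×23)×10⁻⁴ = 2.81×10⁻⁴ K⁻¹
Layer 2: α = (0.74 + 0.09×2.2)×10⁻⁴ = 0.938×10⁻⁴ K⁻¹
Layer 1: 120 × 1 × 2.81×10⁻⁴ = 0.03372 m
120–640 m: 520 × 0.89 × 0.938×10⁻⁴ = 0.04341064 m
Δh = 0.03372 + 0.04341064 = 0.07713064 m ≈ 0.077 m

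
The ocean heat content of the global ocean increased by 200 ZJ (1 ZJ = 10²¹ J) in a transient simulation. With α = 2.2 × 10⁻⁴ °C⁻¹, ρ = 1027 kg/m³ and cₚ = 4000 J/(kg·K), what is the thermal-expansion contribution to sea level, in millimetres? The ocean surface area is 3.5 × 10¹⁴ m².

30.6 mm of thermosteric rise

Per unit area: Q = 200×10²¹ / (3.5×10¹⁴) ≈ 5.714×10⁸ J/m²
Δh = αQ/(ρcₚ) = 2.2×10⁻⁴ × 5.714×10⁸ / (1027 × 4000) ≈ 0.030601 m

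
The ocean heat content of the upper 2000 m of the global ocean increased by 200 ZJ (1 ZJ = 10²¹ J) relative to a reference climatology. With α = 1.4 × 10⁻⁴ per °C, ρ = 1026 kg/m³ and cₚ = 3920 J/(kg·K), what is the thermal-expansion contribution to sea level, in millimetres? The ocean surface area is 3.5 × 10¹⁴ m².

Δh = 19.9 mm

Per unit area: Q = 200×10²¹ / (3.5×10¹⁴) ≈ 5.714×10⁸ J/m²
Δh = αQ/(ρcₚ) = 1.4×10⁻⁴ × 5.714×10⁸ / (1026 × 3920) ≈ 0.01989 m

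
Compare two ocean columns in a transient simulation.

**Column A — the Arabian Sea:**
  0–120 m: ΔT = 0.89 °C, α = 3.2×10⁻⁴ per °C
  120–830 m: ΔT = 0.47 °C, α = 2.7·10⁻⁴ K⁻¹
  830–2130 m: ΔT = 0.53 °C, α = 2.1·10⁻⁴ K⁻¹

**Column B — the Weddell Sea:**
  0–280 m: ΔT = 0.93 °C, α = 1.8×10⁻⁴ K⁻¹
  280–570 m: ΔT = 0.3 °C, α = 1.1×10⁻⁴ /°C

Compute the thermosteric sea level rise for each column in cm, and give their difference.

A 3.2×10⁻⁴ × 120 × 0.89 = 0.034176 m
A Layer 2: 0.47 × 710 × 2.7×10⁻⁴ = 0.090099 m
A Layer 3: 0.53 × 2.1×10⁻⁴ × 1300 = 0.14469 m
A total: 0.268965 m
B 0–280 m: 280 × 1.8×10⁻⁴ × 0.93 = 0.046872 m
B 280–570 m: 1.1×10⁻⁴ × 0.3 × 290 = 0.00957 m
B total: 0.056442 m
Difference: 0.268965 − 0.056442 = 0.212523 m

A: 26.9 cm; B: 5.64 cm; difference 21.3 cm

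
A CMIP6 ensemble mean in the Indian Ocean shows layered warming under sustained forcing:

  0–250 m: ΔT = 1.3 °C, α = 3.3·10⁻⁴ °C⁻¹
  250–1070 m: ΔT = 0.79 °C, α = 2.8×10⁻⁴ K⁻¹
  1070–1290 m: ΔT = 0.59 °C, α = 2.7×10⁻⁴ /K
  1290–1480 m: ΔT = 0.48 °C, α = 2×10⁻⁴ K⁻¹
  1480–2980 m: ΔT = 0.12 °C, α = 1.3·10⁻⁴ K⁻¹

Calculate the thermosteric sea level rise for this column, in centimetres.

0–250 m: 3.3×10⁻⁴ × 250 × 1.3 = 0.10725 m
Layer 2: 820 × 0.79 × 2.8×10⁻⁴ = 0.181384 m
1070–1290 m: 2.7×10⁻⁴ × 0.59 × 220 = 0.035046 m
1290–1480 m: 0.48 × 190 × 2×10⁻⁴ = 0.01824 m
1.3×10⁻⁴ × 0.12 × 1500 = 0.02340 m
Δh = 0.10725 + 0.181384 + 0.035046 + 0.01824 + 0.02340 = 0.36532 m ≈ 36.5 cm

Δh ≈ 36.5 cm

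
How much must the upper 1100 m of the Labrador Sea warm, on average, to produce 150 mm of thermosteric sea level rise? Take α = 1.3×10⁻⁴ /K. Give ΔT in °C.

ΔT ≈ 1.05 °C

ΔT = Δh/(αH) = 0.15 / (1.3×10⁻⁴ × 1100) ≈ 1.049 °C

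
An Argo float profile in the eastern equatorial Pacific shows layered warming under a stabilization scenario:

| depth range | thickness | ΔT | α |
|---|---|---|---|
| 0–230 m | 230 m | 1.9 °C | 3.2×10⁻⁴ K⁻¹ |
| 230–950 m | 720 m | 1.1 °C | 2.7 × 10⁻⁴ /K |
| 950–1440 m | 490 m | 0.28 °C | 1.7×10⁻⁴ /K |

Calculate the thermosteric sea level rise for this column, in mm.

3.2×10⁻⁴ × 1.9 × 230 = 0.13984 m
Layer 2: 1.1 × 2.7×10⁻⁴ × 720 = 0.21384 m
950–1440 m: 490 × 0.28 × 1.7×10⁻⁴ = 0.023324 m
Δh = 0.13984 + 0.21384 + 0.023324 = 0.377004 m ≈ 380 mm

380 mm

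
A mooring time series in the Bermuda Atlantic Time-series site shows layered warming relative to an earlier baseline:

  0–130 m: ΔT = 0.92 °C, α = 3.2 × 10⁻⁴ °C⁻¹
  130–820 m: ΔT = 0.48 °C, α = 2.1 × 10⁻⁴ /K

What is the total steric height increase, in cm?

10.8 cm

0–130 m: 3.2×10⁻⁴ × 130 × 0.92 = 0.038272 m
690 × 2.1×10⁻⁴ × 0.48 = 0.069552 m
Δh = 0.038272 + 0.069552 = 0.107824 m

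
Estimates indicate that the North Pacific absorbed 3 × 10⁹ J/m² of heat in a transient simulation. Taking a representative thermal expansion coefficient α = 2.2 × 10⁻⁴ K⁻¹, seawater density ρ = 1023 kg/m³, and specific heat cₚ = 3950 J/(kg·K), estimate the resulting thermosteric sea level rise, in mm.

163 mm

Δh = αQ/(ρcₚ) = 2.2×10⁻⁴ × 3×10⁹ / (1023 × 3950) ≈ 0.16333 m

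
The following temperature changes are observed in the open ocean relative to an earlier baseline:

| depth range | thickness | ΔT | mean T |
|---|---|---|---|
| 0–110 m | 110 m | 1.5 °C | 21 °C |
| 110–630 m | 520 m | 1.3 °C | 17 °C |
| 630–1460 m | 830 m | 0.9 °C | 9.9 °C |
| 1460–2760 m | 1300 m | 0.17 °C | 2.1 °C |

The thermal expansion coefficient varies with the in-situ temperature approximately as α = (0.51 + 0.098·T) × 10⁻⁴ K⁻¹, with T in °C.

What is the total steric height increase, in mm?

Layer 1: α = (0.51 + 0.098×21)×10⁻⁴ = 2.568×10⁻⁴ K⁻¹
Layer 2: α = (0.51 + 0.098×17)×10⁻⁴ = 2.176×10⁻⁴ K⁻¹
Layer 3: α = (0.51 + 0.098×9.9)×10⁻⁴ = 1.4802×10⁻⁴ K⁻¹
Layer 4: α = (0.51 + 0.098×2.1)×10⁻⁴ = 0.7158×10⁻⁴ K⁻¹
2.568×10⁻⁴ × 110 × 1.5 = 0.042372 m
110–630 m: 2.176×10⁻⁴ × 1.3 × 520 = 0.1470976 m
Layer 3: 1.4802×10⁻⁴ × 830 × 0.9 = 0.11057094 m
0.17 × 0.7158×10⁻⁴ × 1300 = 0.01581918 m
Δh = 0.042372 + 0.1470976 + 0.11057094 + 0.01581918 = 0.31585972 m ≈ 316 mm

Δh ≈ 316 mm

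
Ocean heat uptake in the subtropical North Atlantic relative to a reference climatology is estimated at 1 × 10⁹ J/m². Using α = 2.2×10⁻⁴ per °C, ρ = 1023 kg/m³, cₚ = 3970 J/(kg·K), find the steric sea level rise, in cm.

Δh = αQ/(ρcₚ) = 2.2×10⁻⁴ × 1×10⁹ / (1023 × 3970) ≈ 0.05417 m

5.4 cm of thermosteric rise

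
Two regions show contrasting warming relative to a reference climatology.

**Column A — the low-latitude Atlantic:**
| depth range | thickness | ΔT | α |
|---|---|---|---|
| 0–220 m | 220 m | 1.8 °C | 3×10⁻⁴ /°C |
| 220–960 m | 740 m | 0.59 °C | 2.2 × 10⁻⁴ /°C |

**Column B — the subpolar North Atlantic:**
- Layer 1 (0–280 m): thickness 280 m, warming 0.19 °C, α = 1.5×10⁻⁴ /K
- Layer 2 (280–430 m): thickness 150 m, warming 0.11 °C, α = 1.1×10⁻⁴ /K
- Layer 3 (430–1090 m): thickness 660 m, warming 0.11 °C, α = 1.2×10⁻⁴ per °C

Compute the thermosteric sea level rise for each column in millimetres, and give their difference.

A: 210 mm; B: 19 mm; difference 200 mm

A Layer 1: 3×10⁻⁴ × 1.8 × 220 = 0.11880 m
A Layer 2: 0.59 × 2.2×10⁻⁴ × 740 = 0.096052 m
A total: 0.214852 m
B 1.5×10⁻⁴ × 0.19 × 280 = 0.00798 m
B 280–430 m: 1.1×10⁻⁴ × 0.11 × 150 = 0.001815 m
B 1.2×10⁻⁴ × 0.11 × 660 = 0.008712 m
B total: 0.018507 m
Difference: 0.214852 − 0.018507 = 0.196345 m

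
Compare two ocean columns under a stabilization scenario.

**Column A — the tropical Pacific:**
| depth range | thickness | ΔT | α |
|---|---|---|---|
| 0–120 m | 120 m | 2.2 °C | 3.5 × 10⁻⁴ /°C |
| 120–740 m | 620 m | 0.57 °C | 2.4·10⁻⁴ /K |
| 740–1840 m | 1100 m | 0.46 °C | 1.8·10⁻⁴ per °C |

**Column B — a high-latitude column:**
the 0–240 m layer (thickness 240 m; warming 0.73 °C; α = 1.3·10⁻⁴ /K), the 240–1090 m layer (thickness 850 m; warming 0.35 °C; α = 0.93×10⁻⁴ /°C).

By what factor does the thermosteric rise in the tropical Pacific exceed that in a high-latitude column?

A 120 × 2.2 × 3.5×10⁻⁴ = 0.09240 m
A Layer 2: 2.4×10⁻⁴ × 0.57 × 620 = 0.084816 m
A 740–1840 m: 1100 × 0.46 × 1.8×10⁻⁴ = 0.09108 m
A total: 0.268296 m
B 1.3×10⁻⁴ × 240 × 0.73 = 0.022776 m
B 240–1090 m: 0.93×10⁻⁴ × 0.35 × 850 = 0.0276675 m
B total: 0.0504435 m
Ratio: 0.268296 / 0.0504435 ≈ 5.319

5.32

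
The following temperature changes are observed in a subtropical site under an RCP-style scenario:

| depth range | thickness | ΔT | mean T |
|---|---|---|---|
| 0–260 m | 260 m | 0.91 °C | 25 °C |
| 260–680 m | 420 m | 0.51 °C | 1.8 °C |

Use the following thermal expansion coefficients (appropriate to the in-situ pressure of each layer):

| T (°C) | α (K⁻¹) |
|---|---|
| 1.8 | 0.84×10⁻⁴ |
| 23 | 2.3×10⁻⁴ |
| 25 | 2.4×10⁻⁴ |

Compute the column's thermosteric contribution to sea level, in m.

Layer 1 at 25 °C → α = 2.4×10⁻⁴ K⁻¹
Layer 2 at 1.8 °C → α = 0.84×10⁻⁴ K⁻¹
0.91 × 260 × 2.4×10⁻⁴ = 0.056784 m
Layer 2: 0.51 × 420 × 0.84×10⁻⁴ = 0.0179928 m
Δh = 0.056784 + 0.0179928 = 0.0747768 m

0.0748 m of thermosteric rise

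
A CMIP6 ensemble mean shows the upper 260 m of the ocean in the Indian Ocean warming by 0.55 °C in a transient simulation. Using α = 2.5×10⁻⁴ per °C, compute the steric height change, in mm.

Δh = αΔT·H = 2.5×10⁻⁴ × 0.55 × 260 = 0.03575 m

35.8 mm of thermosteric rise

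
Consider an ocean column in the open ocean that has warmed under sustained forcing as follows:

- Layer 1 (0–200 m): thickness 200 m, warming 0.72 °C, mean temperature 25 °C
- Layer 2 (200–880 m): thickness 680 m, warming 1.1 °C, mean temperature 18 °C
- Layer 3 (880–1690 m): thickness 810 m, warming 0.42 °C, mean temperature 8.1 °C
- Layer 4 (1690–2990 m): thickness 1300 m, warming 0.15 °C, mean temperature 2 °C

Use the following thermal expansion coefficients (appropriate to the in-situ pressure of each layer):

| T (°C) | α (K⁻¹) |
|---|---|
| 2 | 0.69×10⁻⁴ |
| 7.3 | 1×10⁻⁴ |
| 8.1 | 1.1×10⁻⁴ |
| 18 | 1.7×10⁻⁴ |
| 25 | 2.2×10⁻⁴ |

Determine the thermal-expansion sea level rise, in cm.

Δh = 21 cm

Layer 1 at 25 °C → α = 2.2×10⁻⁴ K⁻¹
Layer 2 at 18 °C → α = 1.7×10⁻⁴ K⁻¹
Layer 3 at 8.1 °C → α = 1.1×10⁻⁴ K⁻¹
Layer 4 at 2 °C → α = 0.69×10⁻⁴ K⁻¹
0–200 m: 2.2×10⁻⁴ × 200 × 0.72 = 0.03168 m
1.7×10⁻⁴ × 680 × 1.1 = 0.12716 m
880–1690 m: 810 × 0.42 × 1.1×10⁻⁴ = 0.037422 m
1690–2990 m: 1300 × 0.15 × 0.69×10⁻⁴ = 0.013455 m
Δh = 0.03168 + 0.12716 + 0.037422 + 0.013455 = 0.209717 m ≈ 21 cm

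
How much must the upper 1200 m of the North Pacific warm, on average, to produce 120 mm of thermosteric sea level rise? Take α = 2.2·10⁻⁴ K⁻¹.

ΔT = Δh/(αH) = 0.12 / (2.2×10⁻⁴ × 1200) ≈ 0.4545 °C

0.455 °C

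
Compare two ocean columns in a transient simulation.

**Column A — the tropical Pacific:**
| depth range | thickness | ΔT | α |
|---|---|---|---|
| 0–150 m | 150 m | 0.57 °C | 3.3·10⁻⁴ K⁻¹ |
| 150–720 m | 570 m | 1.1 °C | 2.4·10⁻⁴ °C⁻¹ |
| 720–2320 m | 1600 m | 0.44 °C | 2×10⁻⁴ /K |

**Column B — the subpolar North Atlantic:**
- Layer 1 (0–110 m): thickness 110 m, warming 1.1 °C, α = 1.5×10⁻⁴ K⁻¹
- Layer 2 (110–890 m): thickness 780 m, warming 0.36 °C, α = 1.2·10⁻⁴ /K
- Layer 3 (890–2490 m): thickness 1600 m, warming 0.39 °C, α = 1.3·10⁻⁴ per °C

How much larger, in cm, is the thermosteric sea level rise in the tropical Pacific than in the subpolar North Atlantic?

A 150 × 0.57 × 3.3×10⁻⁴ = 0.028215 m
A 570 × 2.4×10⁻⁴ × 1.1 = 0.15048 m
A Layer 3: 1600 × 0.44 × 2×10⁻⁴ = 0.14080 m
A total: 0.319495 m
B Layer 1: 1.1 × 110 × 1.5×10⁻⁴ = 0.01815 m
B 110–890 m: 1.2×10⁻⁴ × 780 × 0.36 = 0.033696 m
B 890–2490 m: 1600 × 0.39 × 1.3×10⁻⁴ = 0.08112 m
B total: 0.132966 m
Difference: 0.319495 − 0.132966 = 0.186529 m

Δh_A − Δh_B ≈ 19 cm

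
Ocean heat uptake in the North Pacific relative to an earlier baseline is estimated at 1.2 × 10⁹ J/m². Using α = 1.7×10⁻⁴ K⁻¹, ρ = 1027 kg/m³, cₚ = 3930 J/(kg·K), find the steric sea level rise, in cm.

Δh = 5.05 cm

Δh = αQ/(ρcₚ) = 1.7×10⁻⁴ × 1.2×10⁹ / (1027 × 3930) ≈ 0.050544 m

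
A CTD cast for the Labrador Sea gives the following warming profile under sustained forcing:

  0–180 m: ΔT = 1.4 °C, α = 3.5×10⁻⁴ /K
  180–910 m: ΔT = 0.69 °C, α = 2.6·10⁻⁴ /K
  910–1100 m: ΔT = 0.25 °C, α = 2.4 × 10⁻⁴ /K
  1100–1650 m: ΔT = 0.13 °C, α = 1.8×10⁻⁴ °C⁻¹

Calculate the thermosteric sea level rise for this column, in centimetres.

0–180 m: 3.5×10⁻⁴ × 1.4 × 180 = 0.08820 m
180–910 m: 0.69 × 2.6×10⁻⁴ × 730 = 0.130962 m
Layer 3: 2.4×10⁻⁴ × 0.25 × 190 = 0.01140 m
Layer 4: 550 × 1.8×10⁻⁴ × 0.13 = 0.01287 m
Δh = 0.08820 + 0.130962 + 0.01140 + 0.01287 = 0.243432 m ≈ 24.3 cm

24.3 cm of thermosteric rise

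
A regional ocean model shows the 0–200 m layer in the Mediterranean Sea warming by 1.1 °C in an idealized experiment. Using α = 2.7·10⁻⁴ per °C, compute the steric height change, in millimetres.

about 59.4 mm

Δh = αΔT·H = 2.7×10⁻⁴ × 1.1 × 200 = 0.05940 m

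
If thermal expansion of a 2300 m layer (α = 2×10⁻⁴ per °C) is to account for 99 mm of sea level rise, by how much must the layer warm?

0.215 K

ΔT = Δh/(αH) = 0.099 / (2×10⁻⁴ × 2300) ≈ 0.2152 K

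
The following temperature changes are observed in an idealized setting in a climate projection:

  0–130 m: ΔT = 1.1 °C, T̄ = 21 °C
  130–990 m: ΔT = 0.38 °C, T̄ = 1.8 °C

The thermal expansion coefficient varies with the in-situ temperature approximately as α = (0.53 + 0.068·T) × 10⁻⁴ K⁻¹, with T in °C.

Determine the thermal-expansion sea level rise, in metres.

about 0.049 m

Layer 1: α = (0.53 + 0.068×21)×10⁻⁴ = 1.958×10⁻⁴ K⁻¹
Layer 2: α = (0.53 + 0.068×1.8)×10⁻⁴ = 0.6524×10⁻⁴ K⁻¹
0–130 m: 1.1 × 1.958×10⁻⁴ × 130 = 0.0279994 m
860 × 0.6524×10⁻⁴ × 0.38 = 0.021320432 m
Δh = 0.0279994 + 0.021320432 = 0.049319832 m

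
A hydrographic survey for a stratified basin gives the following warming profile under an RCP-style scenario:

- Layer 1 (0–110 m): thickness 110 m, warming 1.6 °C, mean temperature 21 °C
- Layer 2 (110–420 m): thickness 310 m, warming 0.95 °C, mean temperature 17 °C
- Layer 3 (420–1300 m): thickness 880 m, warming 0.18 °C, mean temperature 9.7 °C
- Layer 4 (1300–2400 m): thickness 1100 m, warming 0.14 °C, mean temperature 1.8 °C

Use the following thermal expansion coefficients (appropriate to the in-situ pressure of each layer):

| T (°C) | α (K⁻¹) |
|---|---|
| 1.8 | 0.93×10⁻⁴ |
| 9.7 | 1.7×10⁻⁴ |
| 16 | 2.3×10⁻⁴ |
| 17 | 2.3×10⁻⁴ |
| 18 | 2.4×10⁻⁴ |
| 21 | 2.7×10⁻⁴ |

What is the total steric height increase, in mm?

Δh ≈ 157 mm

Layer 1 at 21 °C → α = 2.7×10⁻⁴ K⁻¹
Layer 2 at 17 °C → α = 2.3×10⁻⁴ K⁻¹
Layer 3 at 9.7 °C → α = 1.7×10⁻⁴ K⁻¹
Layer 4 at 1.8 °C → α = 0.93×10⁻⁴ K⁻¹
2.7×10⁻⁴ × 1.6 × 110 = 0.04752 m
110–420 m: 2.3×10⁻⁴ × 310 × 0.95 = 0.067735 m
420–1300 m: 1.7×10⁻⁴ × 0.18 × 880 = 0.026928 m
Layer 4: 1100 × 0.93×10⁻⁴ × 0.14 = 0.014322 m
Δh = 0.04752 + 0.067735 + 0.026928 + 0.014322 = 0.156505 m ≈ 157 mm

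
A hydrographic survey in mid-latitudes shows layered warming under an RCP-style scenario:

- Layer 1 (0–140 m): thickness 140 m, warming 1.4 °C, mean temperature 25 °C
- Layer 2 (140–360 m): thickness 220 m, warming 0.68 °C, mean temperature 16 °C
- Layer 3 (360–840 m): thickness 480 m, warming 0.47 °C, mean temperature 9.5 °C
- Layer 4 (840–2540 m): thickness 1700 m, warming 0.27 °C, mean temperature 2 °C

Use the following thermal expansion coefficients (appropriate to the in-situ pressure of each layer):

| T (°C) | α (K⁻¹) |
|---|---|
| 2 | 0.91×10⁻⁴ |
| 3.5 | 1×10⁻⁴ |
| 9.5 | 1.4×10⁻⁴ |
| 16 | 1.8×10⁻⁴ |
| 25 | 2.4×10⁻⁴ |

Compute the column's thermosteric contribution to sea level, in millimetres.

147 mm of thermosteric rise

Layer 1 at 25 °C → α = 2.4×10⁻⁴ K⁻¹
Layer 2 at 16 °C → α = 1.8×10⁻⁴ K⁻¹
Layer 3 at 9.5 °C → α = 1.4×10⁻⁴ K⁻¹
Layer 4 at 2 °C → α = 0.91×10⁻⁴ K⁻¹
0–140 m: 140 × 1.4 × 2.4×10⁻⁴ = 0.04704 m
220 × 0.68 × 1.8×10⁻⁴ = 0.026928 m
Layer 3: 0.47 × 480 × 1.4×10⁻⁴ = 0.031584 m
Layer 4: 0.27 × 1700 × 0.91×10⁻⁴ = 0.041769 m
Δh = 0.04704 + 0.026928 + 0.031584 + 0.041769 = 0.147321 m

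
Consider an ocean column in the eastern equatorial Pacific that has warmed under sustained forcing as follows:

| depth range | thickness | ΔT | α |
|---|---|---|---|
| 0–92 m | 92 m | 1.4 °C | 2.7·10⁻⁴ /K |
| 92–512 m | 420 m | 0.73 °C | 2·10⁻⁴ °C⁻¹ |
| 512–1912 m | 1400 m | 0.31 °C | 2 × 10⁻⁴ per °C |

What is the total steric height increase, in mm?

Δh ≈ 183 mm

1.4 × 92 × 2.7×10⁻⁴ = 0.034776 m
92–512 m: 420 × 2×10⁻⁴ × 0.73 = 0.06132 m
Layer 3: 1400 × 2×10⁻⁴ × 0.31 = 0.08680 m
Δh = 0.034776 + 0.06132 + 0.08680 = 0.182896 m ≈ 183 mm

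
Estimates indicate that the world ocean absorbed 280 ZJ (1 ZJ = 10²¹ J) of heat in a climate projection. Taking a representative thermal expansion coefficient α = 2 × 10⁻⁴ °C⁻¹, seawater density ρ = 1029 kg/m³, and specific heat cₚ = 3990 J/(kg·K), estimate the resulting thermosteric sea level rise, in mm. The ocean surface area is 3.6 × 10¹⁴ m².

Per unit area: Q = 280×10²¹ / (3.6×10¹⁴) ≈ 7.778×10⁸ J/m²
Δh = αQ/(ρcₚ) = 2×10⁻⁴ × 7.778×10⁸ / (1029 × 3990) ≈ 0.037889 m

Δh ≈ 38 mm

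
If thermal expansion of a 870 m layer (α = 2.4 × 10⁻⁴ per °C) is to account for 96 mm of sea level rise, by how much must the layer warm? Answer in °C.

about 0.460 °C

ΔT = Δh/(αH) = 0.096 / (2.4×10⁻⁴ × 870) ≈ 0.4598 °C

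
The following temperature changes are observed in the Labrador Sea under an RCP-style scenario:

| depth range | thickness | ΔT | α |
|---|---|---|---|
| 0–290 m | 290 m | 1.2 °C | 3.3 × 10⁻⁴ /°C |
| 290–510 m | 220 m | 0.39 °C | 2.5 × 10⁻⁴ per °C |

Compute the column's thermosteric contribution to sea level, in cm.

14 cm

0–290 m: 290 × 3.3×10⁻⁴ × 1.2 = 0.11484 m
Layer 2: 2.5×10⁻⁴ × 220 × 0.39 = 0.02145 m
Δh = 0.11484 + 0.02145 = 0.13629 m ≈ 14 cm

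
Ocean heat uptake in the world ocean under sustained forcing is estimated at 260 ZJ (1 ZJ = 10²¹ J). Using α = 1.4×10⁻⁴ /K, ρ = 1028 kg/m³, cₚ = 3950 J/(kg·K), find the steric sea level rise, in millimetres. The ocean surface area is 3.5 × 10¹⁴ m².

Per unit area: Q = 260×10²¹ / (3.5×10¹⁴) ≈ 7.429×10⁸ J/m²
Δh = αQ/(ρcₚ) = 1.4×10⁻⁴ × 7.429×10⁸ / (1028 × 3950) ≈ 0.025613 m

Δh = 25.6 mm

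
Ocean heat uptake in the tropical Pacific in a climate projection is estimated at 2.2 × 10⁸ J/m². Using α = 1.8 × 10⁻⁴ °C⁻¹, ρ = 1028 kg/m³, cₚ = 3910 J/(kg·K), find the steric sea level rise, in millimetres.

Δh = αQ/(ρcₚ) = 1.8×10⁻⁴ × 2.2×10⁸ / (1028 × 3910) ≈ 0.009852 m

about 9.9 mm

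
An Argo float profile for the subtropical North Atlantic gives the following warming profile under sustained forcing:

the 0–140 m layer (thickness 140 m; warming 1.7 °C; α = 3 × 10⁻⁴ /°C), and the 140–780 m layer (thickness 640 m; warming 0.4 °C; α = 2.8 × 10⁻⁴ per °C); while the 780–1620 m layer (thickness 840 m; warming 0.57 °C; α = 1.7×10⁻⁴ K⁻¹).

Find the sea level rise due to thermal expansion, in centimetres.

Layer 1: 1.7 × 3×10⁻⁴ × 140 = 0.07140 m
0.4 × 640 × 2.8×10⁻⁴ = 0.07168 m
1.7×10⁻⁴ × 840 × 0.57 = 0.081396 m
Δh = 0.07140 + 0.07168 + 0.081396 = 0.224476 m ≈ 22 cm

about 22 cm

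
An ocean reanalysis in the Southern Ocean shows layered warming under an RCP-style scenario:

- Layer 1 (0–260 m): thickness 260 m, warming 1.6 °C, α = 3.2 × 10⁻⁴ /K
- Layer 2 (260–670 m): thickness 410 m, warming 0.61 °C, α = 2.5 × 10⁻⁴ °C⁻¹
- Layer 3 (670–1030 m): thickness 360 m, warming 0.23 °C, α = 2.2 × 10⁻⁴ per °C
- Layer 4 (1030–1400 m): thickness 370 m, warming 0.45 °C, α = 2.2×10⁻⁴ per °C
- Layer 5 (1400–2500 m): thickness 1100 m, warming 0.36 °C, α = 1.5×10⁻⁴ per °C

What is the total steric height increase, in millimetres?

3.2×10⁻⁴ × 1.6 × 260 = 0.13312 m
2.5×10⁻⁴ × 0.61 × 410 = 0.062525 m
670–1030 m: 0.23 × 360 × 2.2×10⁻⁴ = 0.018216 m
1030–1400 m: 0.45 × 370 × 2.2×10⁻⁴ = 0.03663 m
1400–2500 m: 1.5×10⁻⁴ × 1100 × 0.36 = 0.05940 m
Δh = 0.13312 + 0.062525 + 0.018216 + 0.03663 + 0.05940 = 0.309891 m

about 310 mm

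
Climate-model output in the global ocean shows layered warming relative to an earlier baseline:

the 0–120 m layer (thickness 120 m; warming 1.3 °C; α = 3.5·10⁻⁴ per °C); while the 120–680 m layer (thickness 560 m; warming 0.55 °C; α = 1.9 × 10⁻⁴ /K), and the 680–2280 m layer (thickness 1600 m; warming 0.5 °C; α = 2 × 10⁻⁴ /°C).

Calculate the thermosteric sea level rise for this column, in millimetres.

Layer 1: 3.5×10⁻⁴ × 120 × 1.3 = 0.05460 m
120–680 m: 560 × 0.55 × 1.9×10⁻⁴ = 0.05852 m
2×10⁻⁴ × 0.5 × 1600 = 0.16000 m
Δh = 0.05460 + 0.05852 + 0.16000 = 0.27312 m ≈ 273 mm

273 mm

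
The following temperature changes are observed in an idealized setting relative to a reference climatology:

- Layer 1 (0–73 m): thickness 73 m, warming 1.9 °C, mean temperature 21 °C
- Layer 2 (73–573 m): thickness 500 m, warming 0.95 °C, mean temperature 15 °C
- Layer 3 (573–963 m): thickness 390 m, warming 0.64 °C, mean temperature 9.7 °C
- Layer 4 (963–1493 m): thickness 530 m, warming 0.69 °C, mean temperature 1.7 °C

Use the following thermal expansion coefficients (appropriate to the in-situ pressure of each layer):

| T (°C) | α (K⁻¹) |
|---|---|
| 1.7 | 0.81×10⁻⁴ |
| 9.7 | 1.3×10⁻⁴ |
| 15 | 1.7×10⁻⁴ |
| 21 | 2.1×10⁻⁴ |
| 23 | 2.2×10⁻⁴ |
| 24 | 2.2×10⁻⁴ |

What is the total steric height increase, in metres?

Layer 1 at 21 °C → α = 2.1×10⁻⁴ K⁻¹
Layer 2 at 15 °C → α = 1.7×10⁻⁴ K⁻¹
Layer 3 at 9.7 °C → α = 1.3×10⁻⁴ K⁻¹
Layer 4 at 1.7 °C → α = 0.81×10⁻⁴ K⁻¹
0–73 m: 73 × 2.1×10⁻⁴ × 1.9 = 0.029127 m
73–573 m: 0.95 × 500 × 1.7×10⁻⁴ = 0.08075 m
573–963 m: 0.64 × 390 × 1.3×10⁻⁴ = 0.032448 m
Layer 4: 0.81×10⁻⁴ × 530 × 0.69 = 0.0296217 m
Δh = 0.029127 + 0.08075 + 0.032448 + 0.0296217 = 0.1719467 m

Δh ≈ 0.17 m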